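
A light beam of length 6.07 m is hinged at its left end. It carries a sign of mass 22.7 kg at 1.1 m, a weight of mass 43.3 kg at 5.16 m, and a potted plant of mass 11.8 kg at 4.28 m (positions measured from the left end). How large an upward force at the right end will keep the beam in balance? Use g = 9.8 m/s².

Taking torques about the left end:
Sign: 22.7 × 9.8 = 222.5 N down at 1.1 m → arm 1.1 m, τ = 222.5 × 1.1 = 244.8 N·m clockwise.
Weight: 43.3 × 9.8 = 424.3 N down at 5.16 m → arm 5.16 m, τ = 424.3 × 5.16 = 2189 N·m clockwise.
Potted plant: 11.8 × 9.8 = 115.6 N down at 4.28 m → arm 4.28 m, τ = 115.6 × 4.28 = 494.8 N·m clockwise.
Net moment of the loads = 2929 N·m clockwise.
The upward force F acts at the right end, arm 6.07 m, giving F × 6.07 counterclockwise.
For rotational equilibrium, F × 6.07 = 2929, so F = 2929 / 6.07 = 483 N.

F ≈ 483 N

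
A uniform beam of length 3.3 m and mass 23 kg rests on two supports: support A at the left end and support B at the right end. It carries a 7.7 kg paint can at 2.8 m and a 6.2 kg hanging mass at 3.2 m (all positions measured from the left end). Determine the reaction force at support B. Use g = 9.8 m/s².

R_B ≈ 236 N

About support A:
Beam weight: 23 × 9.8 = 225.4 N down at 1.65 m → arm 1.65 m, τ = 225.4 × 1.65 = 371.9 N·m clockwise.
Paint can: 7.7 × 9.8 = 75.46 N down at 2.8 m → arm 2.8 m, τ = 75.46 × 2.8 = 211.3 N·m clockwise.
Hanging mass: 6.2 × 9.8 = 60.76 N down at 3.2 m → arm 3.2 m, τ = 60.76 × 3.2 = 194.4 N·m clockwise.
Net load moment about support A = 777.6 N·m clockwise.
Reaction R at support B is upward at 3.3 m, arm 3.3 m → moment R × 3.3 counterclockwise.
Στ = 0 ⇒ R × 3.3 = 777.6 ⇒ R = 236 N.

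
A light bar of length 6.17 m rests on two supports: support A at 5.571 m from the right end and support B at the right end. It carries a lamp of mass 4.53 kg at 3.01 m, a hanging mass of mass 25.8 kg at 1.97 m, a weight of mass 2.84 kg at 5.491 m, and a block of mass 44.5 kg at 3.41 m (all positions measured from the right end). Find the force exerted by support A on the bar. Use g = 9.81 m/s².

R_A ≈ 408 N

Choose support B as the axis so its reaction then has zero moment arm.
Lamp: 4.53 × 9.81 = 44.44 N down at 3.01 m → arm 3.01 m, τ = 44.44 × 3.01 = 133.8 N·m counterclockwise.
Hanging mass: 25.8 × 9.81 = 253.1 N down at 1.97 m → arm 1.97 m, τ = 253.1 × 1.97 = 498.6 N·m counterclockwise.
Weight: 2.84 × 9.81 = 27.86 N down at 5.491 m → arm 5.491 m, τ = 27.86 × 5.491 = 153 N·m counterclockwise.
Block: 44.5 × 9.81 = 436.5 N down at 3.41 m → arm 3.41 m, τ = 436.5 × 3.41 = 1488 N·m counterclockwise.
Net load moment about support B = 2273 N·m counterclockwise.
Reaction R at support A is upward at 5.571 m, arm 5.571 m → moment R × 5.571 clockwise.
Στ = 0 ⇒ R × 5.571 = 2273 ⇒ R = 408 N.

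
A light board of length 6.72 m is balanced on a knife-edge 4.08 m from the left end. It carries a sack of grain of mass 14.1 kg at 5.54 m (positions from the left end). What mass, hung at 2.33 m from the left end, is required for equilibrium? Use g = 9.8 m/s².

About the knife-edge (at 4.08 m from the left end):
Sack of grain: 14.1 × 9.8 = 138.2 N down at 5.54 m → arm 1.46 m, τ = 138.2 × 1.46 = 201.8 N·m clockwise.
Net moment of known loads = 201.8 N·m clockwise.
An unknown mass m at 2.33 m has arm 1.75 m; its moment is m·g·1.75 counterclockwise.
For rotational equilibrium, m × 9.8 × 1.75 = 201.8, so m = 201.8 / (9.8 × 1.75) = 11.8 kg.

m ≈ 11.8 kg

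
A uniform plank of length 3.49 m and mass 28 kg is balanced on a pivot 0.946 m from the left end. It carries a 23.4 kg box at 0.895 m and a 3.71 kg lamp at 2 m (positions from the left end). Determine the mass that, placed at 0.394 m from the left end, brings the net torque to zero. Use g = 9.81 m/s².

Taking torques about the pivot (at 0.946 m from the left end):
Beam weight: 28 × 9.81 = 274.7 N down at 1.745 m → arm 0.799 m, τ = 274.7 × 0.799 = 219.5 N·m clockwise.
Box: 23.4 × 9.81 = 229.6 N down at 0.895 m → arm 0.051 m, τ = 229.6 × 0.051 = 11.71 N·m counterclockwise.
Lamp: 3.71 × 9.81 = 36.4 N down at 2 m → arm 1.054 m, τ = 36.4 × 1.054 = 38.37 N·m clockwise.
Net moment of known loads = 246.2 N·m clockwise.
An unknown mass m at 0.394 m has arm 0.552 m; its moment is m·g·0.552 counterclockwise.
Balancing moments: m × 9.81 × 0.552 = 246.2, giving m = 246.2 / (9.81 × 0.552) = 45.5 kg.

m ≈ 45.5 kg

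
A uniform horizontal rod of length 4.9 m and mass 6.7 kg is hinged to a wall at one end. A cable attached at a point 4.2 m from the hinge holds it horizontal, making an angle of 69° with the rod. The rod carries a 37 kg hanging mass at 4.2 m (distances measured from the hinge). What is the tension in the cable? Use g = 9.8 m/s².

Take moments about the hinge.
Beam weight: 6.7 × 9.8 = 65.66 N down at 2.45 m → arm 2.45 m, τ = 65.66 × 2.45 = 160.9 N·m clockwise.
Hanging mass: 37 × 9.8 = 362.6 N down at 4.2 m → arm 4.2 m, τ = 362.6 × 4.2 = 1523 N·m clockwise.
Total clockwise load moment = 1684 N·m.
The cable tension T acts at 4.2 m; only its component perpendicular to the rod, T sinθ, produces torque. sin 69° = 0.9336.
For rotational equilibrium, T × 4.2 × 0.9336 = 1684, so T = 1684 / 3.921 = 429 N.

T ≈ 429 N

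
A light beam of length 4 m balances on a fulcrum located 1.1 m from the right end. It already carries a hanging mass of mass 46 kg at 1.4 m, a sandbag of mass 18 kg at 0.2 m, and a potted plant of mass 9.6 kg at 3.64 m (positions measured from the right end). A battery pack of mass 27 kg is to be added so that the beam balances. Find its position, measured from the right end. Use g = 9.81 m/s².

About the fulcrum (at 1.1 m from the right end):
Hanging mass: 46 × 9.81 = 451.3 N down at 1.4 m → arm 0.3 m, τ = 451.3 × 0.3 = 135.4 N·m counterclockwise.
Sandbag: 18 × 9.81 = 176.6 N down at 0.2 m → arm 0.9 m, τ = 176.6 × 0.9 = 158.9 N·m clockwise.
Potted plant: 9.6 × 9.81 = 94.18 N down at 3.64 m → arm 2.54 m, τ = 94.18 × 2.54 = 239.2 N·m counterclockwise.
Net moment of existing loads = 215.7 N·m counterclockwise.
The battery pack weighs 27 × 9.81 = 264.9 N and must supply an equal clockwise moment, so its lever arm about the fulcrum is 215.7 / 264.9 = 0.814 m.
That puts it at 1.1 − 0.814 = 0.286 m from the right end.

x ≈ 0.286 m from the right end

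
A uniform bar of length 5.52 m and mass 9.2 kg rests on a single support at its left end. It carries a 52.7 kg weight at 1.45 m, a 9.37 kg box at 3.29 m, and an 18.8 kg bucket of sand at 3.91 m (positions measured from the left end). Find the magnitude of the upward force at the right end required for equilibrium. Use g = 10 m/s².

F ≈ 373 N

Taking torques about the left end:
Beam weight: 9.2 × 10 = 92 N down at 2.76 m → arm 2.76 m, τ = 92 × 2.76 = 253.9 N·m clockwise.
Weight: 52.7 × 10 = 527 N down at 1.45 m → arm 1.45 m, τ = 527 × 1.45 = 764.1 N·m clockwise.
Box: 9.37 × 10 = 93.7 N down at 3.29 m → arm 3.29 m, τ = 93.7 × 3.29 = 308.3 N·m clockwise.
Bucket of sand: 18.8 × 10 = 188 N down at 3.91 m → arm 3.91 m, τ = 188 × 3.91 = 735.1 N·m clockwise.
Net moment of the loads = 2061 N·m clockwise.
The upward force F acts at the right end, arm 5.52 m, giving F × 5.52 counterclockwise.
Balancing moments: F × 5.52 = 2061, giving F = 2061 / 5.52 = 373 N.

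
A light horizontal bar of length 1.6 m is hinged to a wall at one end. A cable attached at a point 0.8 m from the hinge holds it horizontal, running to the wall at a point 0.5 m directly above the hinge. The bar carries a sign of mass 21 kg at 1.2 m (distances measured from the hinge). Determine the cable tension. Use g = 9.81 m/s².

About the hinge:
Sign: 21 × 9.81 = 206 N down at 1.2 m → arm 1.2 m, τ = 206 × 1.2 = 247.2 N·m clockwise.
Total clockwise load moment = 247.2 N·m.
The cable tension T acts at 0.8 m; only its component perpendicular to the bar, T sinθ, produces torque. sinθ = h/√(h²+d²) = 0.5/√(0.5²+0.8²) = 0.53.
For rotational equilibrium, T × 0.8 × 0.53 = 247.2, so T = 247.2 / 0.424 = 583 N.

T ≈ 583 N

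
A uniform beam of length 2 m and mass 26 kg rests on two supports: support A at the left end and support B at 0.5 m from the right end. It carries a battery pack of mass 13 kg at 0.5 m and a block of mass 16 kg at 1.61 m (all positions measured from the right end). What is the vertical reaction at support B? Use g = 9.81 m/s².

R_B ≈ 338 N

Choose support A as the axis so its reaction then has zero moment arm.
Beam weight: 26 × 9.81 = 255.1 N down at 1 m → arm 1 m, τ = 255.1 × 1 = 255.1 N·m clockwise.
Battery pack: 13 × 9.81 = 127.5 N down at 0.5 m → arm 1.5 m, τ = 127.5 × 1.5 = 191.2 N·m clockwise.
Block: 16 × 9.81 = 157 N down at 1.61 m → arm 0.39 m, τ = 157 × 0.39 = 61.23 N·m clockwise.
Net load moment about support A = 507.5 N·m clockwise.
Reaction R at support B is upward at 0.5 m, arm 1.5 m → moment R × 1.5 counterclockwise.
Balancing moments: R × 1.5 = 507.5, giving R = 338 N.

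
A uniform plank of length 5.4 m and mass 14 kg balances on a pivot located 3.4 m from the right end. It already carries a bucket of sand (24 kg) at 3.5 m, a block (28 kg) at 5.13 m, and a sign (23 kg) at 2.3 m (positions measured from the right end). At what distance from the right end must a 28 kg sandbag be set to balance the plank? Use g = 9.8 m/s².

Taking torques about the pivot (at 3.4 m from the right end):
Beam weight: 14 × 9.8 = 137.2 N down at 2.7 m → arm 0.7 m, τ = 137.2 × 0.7 = 96.04 N·m clockwise.
Bucket of sand: 24 × 9.8 = 235.2 N down at 3.5 m → arm 0.1 m, τ = 235.2 × 0.1 = 23.52 N·m counterclockwise.
Block: 28 × 9.8 = 274.4 N down at 5.13 m → arm 1.73 m, τ = 274.4 × 1.73 = 474.7 N·m counterclockwise.
Sign: 23 × 9.8 = 225.4 N down at 2.3 m → arm 1.1 m, τ = 225.4 × 1.1 = 247.9 N·m clockwise.
Net moment of existing loads = 154.3 N·m counterclockwise.
The sandbag weighs 28 × 9.8 = 274.4 N and must supply an equal clockwise moment, so its lever arm about the pivot is 154.3 / 274.4 = 0.562 m.
That puts it at 3.4 − 0.562 = 2.84 m from the right end.

x ≈ 2.84 m from the right end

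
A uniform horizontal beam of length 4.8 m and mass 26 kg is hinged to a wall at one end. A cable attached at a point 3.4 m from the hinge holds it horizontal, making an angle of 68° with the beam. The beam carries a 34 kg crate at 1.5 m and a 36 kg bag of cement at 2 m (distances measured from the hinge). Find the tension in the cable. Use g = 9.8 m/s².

T ≈ 576 N

Choose the hinge as the axis so the unknown hinge reaction has zero arm there.
Beam weight: 26 × 9.8 = 254.8 N down at 2.4 m → arm 2.4 m, τ = 254.8 × 2.4 = 611.5 N·m clockwise.
Crate: 34 × 9.8 = 333.2 N down at 1.5 m → arm 1.5 m, τ = 333.2 × 1.5 = 499.8 N·m clockwise.
Bag of cement: 36 × 9.8 = 352.8 N down at 2 m → arm 2 m, τ = 352.8 × 2 = 705.6 N·m clockwise.
Total clockwise load moment = 1817 N·m.
The cable tension T acts at 3.4 m; only its component perpendicular to the beam, T sinθ, produces torque. sin 68° = 0.9272.
For rotational equilibrium, T × 3.4 × 0.9272 = 1817, so T = 1817 / 3.152 = 576 N.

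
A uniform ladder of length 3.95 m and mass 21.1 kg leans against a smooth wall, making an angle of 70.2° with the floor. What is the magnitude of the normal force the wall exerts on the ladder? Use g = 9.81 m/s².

About the foot of the ladder:
Ladder weight 21.1×9.81 = 207 N acts at 1.975 m along the ladder; its horizontal arm is 1.975·cos70.2° = 0.669 m → τ = 138.5 N·m clockwise.
Wall normal N acts horizontally at the top; its moment arm is the height L sinθ = 3.95·sin70.2° = 3.716 m, counterclockwise.
Setting net torque to zero: N × 3.716 = 138.5 → N = 37.3 N.

N_wall ≈ 37.3 N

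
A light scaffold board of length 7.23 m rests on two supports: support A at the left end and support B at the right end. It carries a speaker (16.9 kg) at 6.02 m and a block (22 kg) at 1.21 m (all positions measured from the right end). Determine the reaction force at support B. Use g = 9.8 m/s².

R_B ≈ 207 N

Taking torques about support A:
Speaker: 16.9 × 9.8 = 165.6 N down at 6.02 m → arm 1.21 m, τ = 165.6 × 1.21 = 200.4 N·m clockwise.
Block: 22 × 9.8 = 215.6 N down at 1.21 m → arm 6.02 m, τ = 215.6 × 6.02 = 1298 N·m clockwise.
Net load moment about support A = 1498 N·m clockwise.
Reaction R at support B is upward at 0 m, arm 7.23 m → moment R × 7.23 counterclockwise.
Balancing moments: R × 7.23 = 1498, giving R = 207 N.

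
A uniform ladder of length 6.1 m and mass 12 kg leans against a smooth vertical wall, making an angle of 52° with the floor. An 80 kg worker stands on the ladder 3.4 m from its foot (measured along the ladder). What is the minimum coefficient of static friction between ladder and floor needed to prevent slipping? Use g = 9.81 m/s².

μ_min ≈ 0.43

About the foot of the ladder:
Ladder weight 12×9.81 = 117.7 N acts at 3.05 m along the ladder; its horizontal arm is 3.05·cos52° = 1.878 m → τ = 221 N·m clockwise.
Worker: 80×9.81 = 784.8 N at 3.4 m → arm 2.093 m → τ = 1643 N·m clockwise.
Wall normal N acts horizontally at the top; its moment arm is the height L sinθ = 6.1·sin52° = 4.807 m, counterclockwise.
Στ = 0 ⇒ N × 4.807 = 1864 ⇒ N = 387.8 N.
ΣFx = 0 ⇒ f = N_wall = 387.8 N. ΣFy = 0 ⇒ N_floor = 902.5 N.
μ_min = f / N_floor = 387.8 / 902.5 = 0.43.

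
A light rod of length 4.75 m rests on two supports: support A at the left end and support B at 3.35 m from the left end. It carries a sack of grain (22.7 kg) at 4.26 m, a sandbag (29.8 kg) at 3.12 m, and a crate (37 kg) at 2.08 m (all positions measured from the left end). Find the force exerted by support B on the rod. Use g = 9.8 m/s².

Take moments about support A.
Sack of grain: 22.7 × 9.8 = 222.5 N down at 4.26 m → arm 4.26 m, τ = 222.5 × 4.26 = 947.8 N·m clockwise.
Sandbag: 29.8 × 9.8 = 292 N down at 3.12 m → arm 3.12 m, τ = 292 × 3.12 = 911 N·m clockwise.
Crate: 37 × 9.8 = 362.6 N down at 2.08 m → arm 2.08 m, τ = 362.6 × 2.08 = 754.2 N·m clockwise.
Net load moment about support A = 2613 N·m clockwise.
Reaction R at support B is upward at 3.35 m, arm 3.35 m → moment R × 3.35 counterclockwise.
Στ = 0 ⇒ R × 3.35 = 2613 ⇒ R = 780 N.

R_B ≈ 780 N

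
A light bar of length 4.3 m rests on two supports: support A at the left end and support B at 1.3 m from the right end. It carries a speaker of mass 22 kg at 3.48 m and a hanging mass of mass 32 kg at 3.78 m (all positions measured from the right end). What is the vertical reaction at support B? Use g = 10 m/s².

Choose support A as the axis so its reaction then has zero moment arm.
Speaker: 22 × 10 = 220 N down at 3.48 m → arm 0.82 m, τ = 220 × 0.82 = 180.4 N·m clockwise.
Hanging mass: 32 × 10 = 320 N down at 3.78 m → arm 0.52 m, τ = 320 × 0.52 = 166.4 N·m clockwise.
Net load moment about support A = 346.8 N·m clockwise.
Reaction R at support B is upward at 1.3 m, arm 3 m → moment R × 3 counterclockwise.
Balancing moments: R × 3 = 346.8, giving R = 116 N.

R_B ≈ 116 N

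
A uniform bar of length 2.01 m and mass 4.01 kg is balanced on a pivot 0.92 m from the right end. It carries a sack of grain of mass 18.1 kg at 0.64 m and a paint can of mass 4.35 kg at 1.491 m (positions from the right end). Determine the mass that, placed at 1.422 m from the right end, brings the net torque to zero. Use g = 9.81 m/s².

Sum moments about the pivot (at 0.92 m from the right end) (the support reaction has zero arm there).
Beam weight: 4.01 × 9.81 = 39.34 N down at 1.005 m → arm 0.085 m, τ = 39.34 × 0.085 = 3.344 N·m counterclockwise.
Sack of grain: 18.1 × 9.81 = 177.6 N down at 0.64 m → arm 0.28 m, τ = 177.6 × 0.28 = 49.73 N·m clockwise.
Paint can: 4.35 × 9.81 = 42.67 N down at 1.491 m → arm 0.571 m, τ = 42.67 × 0.571 = 24.36 N·m counterclockwise.
Net moment of known loads = 22.03 N·m clockwise.
An unknown mass m at 1.422 m has arm 0.502 m; its moment is m·g·0.502 counterclockwise.
For rotational equilibrium, m × 9.81 × 0.502 = 22.03, so m = 22.03 / (9.81 × 0.502) = 4.47 kg.

m ≈ 4.47 kg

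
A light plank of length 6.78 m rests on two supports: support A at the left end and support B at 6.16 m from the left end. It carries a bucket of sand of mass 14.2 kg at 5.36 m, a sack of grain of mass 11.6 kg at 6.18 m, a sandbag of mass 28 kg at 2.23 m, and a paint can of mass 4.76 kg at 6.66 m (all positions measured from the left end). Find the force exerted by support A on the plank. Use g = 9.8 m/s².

R_A ≈ 189 N

Choose support B as the axis so its reaction then has zero moment arm.
Bucket of sand: 14.2 × 9.8 = 139.2 N down at 5.36 m → arm 0.8 m, τ = 139.2 × 0.8 = 111.4 N·m counterclockwise.
Sack of grain: 11.6 × 9.8 = 113.7 N down at 6.18 m → arm 0.02 m, τ = 113.7 × 0.02 = 2.274 N·m clockwise.
Sandbag: 28 × 9.8 = 274.4 N down at 2.23 m → arm 3.93 m, τ = 274.4 × 3.93 = 1078 N·m counterclockwise.
Paint can: 4.76 × 9.8 = 46.65 N down at 6.66 m → arm 0.5 m, τ = 46.65 × 0.5 = 23.32 N·m clockwise.
Net load moment about support B = 1164 N·m counterclockwise.
Reaction R at support A is upward at 0 m, arm 6.16 m → moment R × 6.16 clockwise.
For rotational equilibrium, R × 6.16 = 1164, so R = 189 N.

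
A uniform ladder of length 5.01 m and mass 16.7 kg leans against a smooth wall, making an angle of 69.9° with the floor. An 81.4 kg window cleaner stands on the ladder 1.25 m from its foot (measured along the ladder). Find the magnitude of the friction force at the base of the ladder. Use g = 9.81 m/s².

f ≈ 103 N

About the foot of the ladder:
Ladder weight 16.7×9.81 = 163.8 N acts at 2.505 m along the ladder; its horizontal arm is 2.505·cos69.9° = 0.8609 m → τ = 141 N·m clockwise.
Window cleaner: 81.4×9.81 = 798.5 N at 1.25 m → arm 0.4296 m → τ = 343 N·m clockwise.
Wall normal N acts horizontally at the top; its moment arm is the height L sinθ = 5.01·sin69.9° = 4.705 m, counterclockwise.
For rotational equilibrium, N × 4.705 = 484, so N = 103 N.
ΣFx = 0: friction at the foot balances the wall's push, so f = N_wall = 103 N.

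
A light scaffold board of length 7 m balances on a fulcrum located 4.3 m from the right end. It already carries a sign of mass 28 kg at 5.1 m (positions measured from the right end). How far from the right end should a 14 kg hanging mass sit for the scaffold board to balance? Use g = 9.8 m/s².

x ≈ 2.7 m from the right end

About the fulcrum (at 4.3 m from the right end):
Sign: 28 × 9.8 = 274.4 N down at 5.1 m → arm 0.8 m, τ = 274.4 × 0.8 = 219.5 N·m counterclockwise.
Net moment of existing loads = 219.5 N·m counterclockwise.
The hanging mass weighs 14 × 9.8 = 137.2 N and must supply an equal clockwise moment, so its lever arm about the fulcrum is 219.5 / 137.2 = 1.6 m.
That puts it at 4.3 − 1.6 = 2.7 m from the right end.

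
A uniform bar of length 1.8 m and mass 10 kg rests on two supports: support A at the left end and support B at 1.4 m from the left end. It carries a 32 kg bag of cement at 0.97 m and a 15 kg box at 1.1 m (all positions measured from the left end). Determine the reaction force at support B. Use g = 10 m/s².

Choose support A as the axis so its reaction then has zero moment arm.
Beam weight: 10 × 10 = 100 N down at 0.9 m → arm 0.9 m, τ = 100 × 0.9 = 90 N·m clockwise.
Bag of cement: 32 × 10 = 320 N down at 0.97 m → arm 0.97 m, τ = 320 × 0.97 = 310.4 N·m clockwise.
Box: 15 × 10 = 150 N down at 1.1 m → arm 1.1 m, τ = 150 × 1.1 = 165 N·m clockwise.
Net load moment about support A = 565.4 N·m clockwise.
Reaction R at support B is upward at 1.4 m, arm 1.4 m → moment R × 1.4 counterclockwise.
Balancing moments: R × 1.4 = 565.4, giving R = 404 N.

R_B ≈ 404 N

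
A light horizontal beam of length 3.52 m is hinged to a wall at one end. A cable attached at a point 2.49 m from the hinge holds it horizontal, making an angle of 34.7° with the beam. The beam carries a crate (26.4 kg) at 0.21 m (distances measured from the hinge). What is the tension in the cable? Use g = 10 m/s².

T ≈ 39.1 N

Choose the hinge as the axis so the unknown hinge reaction has zero arm there.
Crate: 26.4 × 10 = 264 N down at 0.21 m → arm 0.21 m, τ = 264 × 0.21 = 55.44 N·m clockwise.
Total clockwise load moment = 55.44 N·m.
The cable tension T acts at 2.49 m; only its component perpendicular to the beam, T sinθ, produces torque. sin 34.7° = 0.5693.
For rotational equilibrium, T × 2.49 × 0.5693 = 55.44, so T = 55.44 / 1.418 = 39.1 N.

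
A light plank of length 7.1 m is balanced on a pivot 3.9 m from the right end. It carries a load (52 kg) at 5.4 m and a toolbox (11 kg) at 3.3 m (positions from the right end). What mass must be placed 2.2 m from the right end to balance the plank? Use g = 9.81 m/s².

m ≈ 42 kg

Sum moments about the pivot (at 3.9 m from the right end) (the support reaction has zero arm there).
Load: 52 × 9.81 = 510.1 N down at 5.4 m → arm 1.5 m, τ = 510.1 × 1.5 = 765.2 N·m counterclockwise.
Toolbox: 11 × 9.81 = 107.9 N down at 3.3 m → arm 0.6 m, τ = 107.9 × 0.6 = 64.74 N·m clockwise.
Net moment of known loads = 700.5 N·m counterclockwise.
An unknown mass m at 2.2 m has arm 1.7 m; its moment is m·g·1.7 clockwise.
Setting net torque to zero: m × 9.81 × 1.7 = 700.5 → m = 700.5 / (9.81 × 1.7) = 42 kg.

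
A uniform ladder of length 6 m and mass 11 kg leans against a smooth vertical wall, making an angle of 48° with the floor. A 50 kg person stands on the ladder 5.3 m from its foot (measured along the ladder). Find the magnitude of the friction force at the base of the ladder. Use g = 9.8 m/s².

f ≈ 438 N

About the foot of the ladder:
Ladder weight 11×9.8 = 107.8 N acts at 3 m along the ladder; its horizontal arm is 3·cos48° = 2.007 m → τ = 216.4 N·m clockwise.
Person: 50×9.8 = 490 N at 5.3 m → arm 3.546 m → τ = 1738 N·m clockwise.
Wall normal N acts horizontally at the top; its moment arm is the height L sinθ = 6·sin48° = 4.459 m, counterclockwise.
For rotational equilibrium, N × 4.459 = 1954, so N = 438 N.
ΣFx = 0: friction at the foot balances the wall's push, so f = N_wall = 438 N.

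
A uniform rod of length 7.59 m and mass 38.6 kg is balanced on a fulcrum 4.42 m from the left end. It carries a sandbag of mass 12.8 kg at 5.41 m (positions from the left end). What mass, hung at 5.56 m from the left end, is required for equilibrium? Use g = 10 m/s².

Choose the fulcrum (at 4.42 m from the left end) as the axis so the support reaction has zero arm there.
Beam weight: 38.6 × 10 = 386 N down at 3.795 m → arm 0.625 m, τ = 386 × 0.625 = 241.2 N·m counterclockwise.
Sandbag: 12.8 × 10 = 128 N down at 5.41 m → arm 0.99 m, τ = 128 × 0.99 = 126.7 N·m clockwise.
Net moment of known loads = 114.5 N·m counterclockwise.
An unknown mass m at 5.56 m has arm 1.14 m; its moment is m·g·1.14 clockwise.
Setting net torque to zero: m × 10 × 1.14 = 114.5 → m = 114.5 / (10 × 1.14) = 10 kg.

m ≈ 10 kg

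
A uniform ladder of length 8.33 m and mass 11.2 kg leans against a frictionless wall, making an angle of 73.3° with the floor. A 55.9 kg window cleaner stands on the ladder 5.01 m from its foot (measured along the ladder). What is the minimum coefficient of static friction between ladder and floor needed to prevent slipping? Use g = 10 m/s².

About the foot of the ladder:
Ladder weight 11.2×10 = 112 N acts at 4.165 m along the ladder; its horizontal arm is 4.165·cos73.3° = 1.197 m → τ = 134.1 N·m clockwise.
Window cleaner: 55.9×10 = 559 N at 5.01 m → arm 1.44 m → τ = 805 N·m clockwise.
Wall normal N acts horizontally at the top; its moment arm is the height L sinθ = 8.33·sin73.3° = 7.979 m, counterclockwise.
For rotational equilibrium, N × 7.979 = 939.1, so N = 117.7 N.
ΣFx = 0 ⇒ f = N_wall = 117.7 N. ΣFy = 0 ⇒ N_floor = 671 N.
μ_min = f / N_floor = 117.7 / 671 = 0.175.

μ_min ≈ 0.175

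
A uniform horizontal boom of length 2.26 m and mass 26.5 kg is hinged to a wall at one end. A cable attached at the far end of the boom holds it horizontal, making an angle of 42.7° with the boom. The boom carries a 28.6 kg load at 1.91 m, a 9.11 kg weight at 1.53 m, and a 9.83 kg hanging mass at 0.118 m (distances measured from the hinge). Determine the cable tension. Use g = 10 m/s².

T ≈ 650 N

Taking torques about the hinge:
Beam weight: 26.5 × 10 = 265 N down at 1.13 m → arm 1.13 m, τ = 265 × 1.13 = 299.4 N·m clockwise.
Load: 28.6 × 10 = 286 N down at 1.91 m → arm 1.91 m, τ = 286 × 1.91 = 546.3 N·m clockwise.
Weight: 9.11 × 10 = 91.1 N down at 1.53 m → arm 1.53 m, τ = 91.1 × 1.53 = 139.4 N·m clockwise.
Hanging mass: 9.83 × 10 = 98.3 N down at 0.118 m → arm 0.118 m, τ = 98.3 × 0.118 = 11.6 N·m clockwise.
Total clockwise load moment = 996.7 N·m.
The cable tension T acts at 2.26 m; only its component perpendicular to the boom, T sinθ, produces torque. sin 42.7° = 0.6782.
Στ = 0 ⇒ T × 2.26 × 0.6782 = 996.7 ⇒ T = 996.7 / 1.533 = 650 N.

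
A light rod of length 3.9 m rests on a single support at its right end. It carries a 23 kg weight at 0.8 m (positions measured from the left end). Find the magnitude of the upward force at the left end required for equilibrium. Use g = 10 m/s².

F ≈ 183 N

Take moments about the right end.
Weight: 23 × 10 = 230 N down at 0.8 m → arm 3.1 m, τ = 230 × 3.1 = 713 N·m counterclockwise.
Net moment of the loads = 713 N·m counterclockwise.
The upward force F acts at the left end, arm 3.9 m, giving F × 3.9 clockwise.
Balancing moments: F × 3.9 = 713, giving F = 713 / 3.9 = 183 N.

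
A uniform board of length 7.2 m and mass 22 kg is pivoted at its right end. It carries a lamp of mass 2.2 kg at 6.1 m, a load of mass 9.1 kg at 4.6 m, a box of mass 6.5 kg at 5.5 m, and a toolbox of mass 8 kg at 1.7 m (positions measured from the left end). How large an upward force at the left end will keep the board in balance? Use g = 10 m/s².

Choose the right end as the axis so the unknown pivot reaction has zero arm there.
Beam weight: 22 × 10 = 220 N down at 3.6 m → arm 3.6 m, τ = 220 × 3.6 = 792 N·m counterclockwise.
Lamp: 2.2 × 10 = 22 N down at 6.1 m → arm 1.1 m, τ = 22 × 1.1 = 24.2 N·m counterclockwise.
Load: 9.1 × 10 = 91 N down at 4.6 m → arm 2.6 m, τ = 91 × 2.6 = 236.6 N·m counterclockwise.
Box: 6.5 × 10 = 65 N down at 5.5 m → arm 1.7 m, τ = 65 × 1.7 = 110.5 N·m counterclockwise.
Toolbox: 8 × 10 = 80 N down at 1.7 m → arm 5.5 m, τ = 80 × 5.5 = 440 N·m counterclockwise.
Net moment of the loads = 1603 N·m counterclockwise.
The upward force F acts at the left end, arm 7.2 m, giving F × 7.2 clockwise.
Balancing moments: F × 7.2 = 1603, giving F = 1603 / 7.2 = 223 N.

F ≈ 223 N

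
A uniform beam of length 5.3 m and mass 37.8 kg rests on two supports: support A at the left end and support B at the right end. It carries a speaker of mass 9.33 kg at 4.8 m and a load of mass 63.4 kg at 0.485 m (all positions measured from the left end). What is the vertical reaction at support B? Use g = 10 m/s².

R_B ≈ 332 N

Taking torques about support A:
Beam weight: 37.8 × 10 = 378 N down at 2.65 m → arm 2.65 m, τ = 378 × 2.65 = 1002 N·m clockwise.
Speaker: 9.33 × 10 = 93.3 N down at 4.8 m → arm 4.8 m, τ = 93.3 × 4.8 = 447.8 N·m clockwise.
Load: 63.4 × 10 = 634 N down at 0.485 m → arm 0.485 m, τ = 634 × 0.485 = 307.5 N·m clockwise.
Net load moment about support A = 1757 N·m clockwise.
Reaction R at support B is upward at 5.3 m, arm 5.3 m → moment R × 5.3 counterclockwise.
Balancing moments: R × 5.3 = 1757, giving R = 332 N.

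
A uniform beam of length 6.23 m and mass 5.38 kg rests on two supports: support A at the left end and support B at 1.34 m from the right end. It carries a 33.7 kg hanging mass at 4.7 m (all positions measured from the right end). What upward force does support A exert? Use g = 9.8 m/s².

Sum moments about support B (its reaction then has zero moment arm).
Beam weight: 5.38 × 9.8 = 52.72 N down at 3.115 m → arm 1.775 m, τ = 52.72 × 1.775 = 93.58 N·m counterclockwise.
Hanging mass: 33.7 × 9.8 = 330.3 N down at 4.7 m → arm 3.36 m, τ = 330.3 × 3.36 = 1110 N·m counterclockwise.
Net load moment about support B = 1204 N·m counterclockwise.
Reaction R at support A is upward at 6.23 m, arm 4.89 m → moment R × 4.89 clockwise.
Στ = 0 ⇒ R × 4.89 = 1204 ⇒ R = 246 N.

R_A ≈ 246 N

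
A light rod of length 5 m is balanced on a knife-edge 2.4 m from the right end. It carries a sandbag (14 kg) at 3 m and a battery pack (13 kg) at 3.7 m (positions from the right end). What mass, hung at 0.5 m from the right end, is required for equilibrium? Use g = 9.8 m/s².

Taking torques about the knife-edge (at 2.4 m from the right end):
Sandbag: 14 × 9.8 = 137.2 N down at 3 m → arm 0.6 m, τ = 137.2 × 0.6 = 82.32 N·m counterclockwise.
Battery pack: 13 × 9.8 = 127.4 N down at 3.7 m → arm 1.3 m, τ = 127.4 × 1.3 = 165.6 N·m counterclockwise.
Net moment of known loads = 247.9 N·m counterclockwise.
An unknown mass m at 0.5 m has arm 1.9 m; its moment is m·g·1.9 clockwise.
Setting net torque to zero: m × 9.8 × 1.9 = 247.9 → m = 247.9 / (9.8 × 1.9) = 13.3 kg.

m ≈ 13.3 kg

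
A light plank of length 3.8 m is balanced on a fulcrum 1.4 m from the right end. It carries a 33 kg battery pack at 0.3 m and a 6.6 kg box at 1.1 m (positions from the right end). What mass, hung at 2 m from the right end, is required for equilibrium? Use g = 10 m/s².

Choose the fulcrum (at 1.4 m from the right end) as the axis so the support reaction has zero arm there.
Battery pack: 33 × 10 = 330 N down at 0.3 m → arm 1.1 m, τ = 330 × 1.1 = 363 N·m clockwise.
Box: 6.6 × 10 = 66 N down at 1.1 m → arm 0.3 m, τ = 66 × 0.3 = 19.8 N·m clockwise.
Net moment of known loads = 382.8 N·m clockwise.
An unknown mass m at 2 m has arm 0.6 m; its moment is m·g·0.6 counterclockwise.
Balancing moments: m × 10 × 0.6 = 382.8, giving m = 382.8 / (10 × 0.6) = 63.8 kg.

m ≈ 63.8 kg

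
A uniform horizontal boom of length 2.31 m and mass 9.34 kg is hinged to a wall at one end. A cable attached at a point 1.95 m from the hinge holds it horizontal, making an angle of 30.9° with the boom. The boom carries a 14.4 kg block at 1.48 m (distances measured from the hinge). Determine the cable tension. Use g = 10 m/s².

T ≈ 321 N

Take moments about the hinge.
Beam weight: 9.34 × 10 = 93.4 N down at 1.155 m → arm 1.155 m, τ = 93.4 × 1.155 = 107.9 N·m clockwise.
Block: 14.4 × 10 = 144 N down at 1.48 m → arm 1.48 m, τ = 144 × 1.48 = 213.1 N·m clockwise.
Total clockwise load moment = 321 N·m.
The cable tension T acts at 1.95 m; only its component perpendicular to the boom, T sinθ, produces torque. sin 30.9° = 0.5135.
Setting net torque to zero: T × 1.95 × 0.5135 = 321 → T = 321 / 1.001 = 321 N.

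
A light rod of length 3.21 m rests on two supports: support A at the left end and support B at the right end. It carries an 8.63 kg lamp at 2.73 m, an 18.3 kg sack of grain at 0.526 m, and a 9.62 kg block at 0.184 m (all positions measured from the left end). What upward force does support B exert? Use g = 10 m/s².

R_B ≈ 109 N

Taking torques about support A:
Lamp: 8.63 × 10 = 86.3 N down at 2.73 m → arm 2.73 m, τ = 86.3 × 2.73 = 235.6 N·m clockwise.
Sack of grain: 18.3 × 10 = 183 N down at 0.526 m → arm 0.526 m, τ = 183 × 0.526 = 96.26 N·m clockwise.
Block: 9.62 × 10 = 96.2 N down at 0.184 m → arm 0.184 m, τ = 96.2 × 0.184 = 17.7 N·m clockwise.
Net load moment about support A = 349.6 N·m clockwise.
Reaction R at support B is upward at 3.21 m, arm 3.21 m → moment R × 3.21 counterclockwise.
Setting net torque to zero: R × 3.21 = 349.6 → R = 109 N.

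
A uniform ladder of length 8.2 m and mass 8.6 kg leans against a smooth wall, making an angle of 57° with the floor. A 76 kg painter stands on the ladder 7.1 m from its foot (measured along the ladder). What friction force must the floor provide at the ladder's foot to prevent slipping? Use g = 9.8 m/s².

Take moments about the foot of the ladder.
Ladder weight 8.6×9.8 = 84.28 N acts at 4.1 m along the ladder; its horizontal arm is 4.1·cos57° = 2.233 m → τ = 188.2 N·m clockwise.
Painter: 76×9.8 = 744.8 N at 7.1 m → arm 3.867 m → τ = 2880 N·m clockwise.
Wall normal N acts horizontally at the top; its moment arm is the height L sinθ = 8.2·sin57° = 6.877 m, counterclockwise.
Στ = 0 ⇒ N × 6.877 = 3068 ⇒ N = 446 N.
ΣFx = 0: friction at the foot balances the wall's push, so f = N_wall = 446 N.

f ≈ 446 N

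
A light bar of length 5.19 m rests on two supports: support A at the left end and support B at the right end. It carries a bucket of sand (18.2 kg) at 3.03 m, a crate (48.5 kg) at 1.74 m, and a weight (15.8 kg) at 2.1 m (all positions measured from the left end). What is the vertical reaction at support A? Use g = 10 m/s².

R_A ≈ 492 N

Take moments about support B.
Bucket of sand: 18.2 × 10 = 182 N down at 3.03 m → arm 2.16 m, τ = 182 × 2.16 = 393.1 N·m counterclockwise.
Crate: 48.5 × 10 = 485 N down at 1.74 m → arm 3.45 m, τ = 485 × 3.45 = 1673 N·m counterclockwise.
Weight: 15.8 × 10 = 158 N down at 2.1 m → arm 3.09 m, τ = 158 × 3.09 = 488.2 N·m counterclockwise.
Net load moment about support B = 2554 N·m counterclockwise.
Reaction R at support A is upward at 0 m, arm 5.19 m → moment R × 5.19 clockwise.
Setting net torque to zero: R × 5.19 = 2554 → R = 492 N.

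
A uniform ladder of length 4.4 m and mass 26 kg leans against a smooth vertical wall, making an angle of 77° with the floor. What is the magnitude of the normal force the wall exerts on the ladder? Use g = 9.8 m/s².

Taking torques about the foot of the ladder:
Ladder weight 26×9.8 = 254.8 N acts at 2.2 m along the ladder; its horizontal arm is 2.2·cos77° = 0.4949 m → τ = 126.1 N·m clockwise.
Wall normal N acts horizontally at the top; its moment arm is the height L sinθ = 4.4·sin77° = 4.287 m, counterclockwise.
Balancing moments: N × 4.287 = 126.1, giving N = 29.4 N.

N_wall ≈ 29.4 N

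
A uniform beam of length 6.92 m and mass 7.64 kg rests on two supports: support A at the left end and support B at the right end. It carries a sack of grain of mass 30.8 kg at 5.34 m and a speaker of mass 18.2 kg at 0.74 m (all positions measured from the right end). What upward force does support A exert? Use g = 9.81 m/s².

R_A ≈ 290 N

Sum moments about support B (its reaction then has zero moment arm).
Beam weight: 7.64 × 9.81 = 74.95 N down at 3.46 m → arm 3.46 m, τ = 74.95 × 3.46 = 259.3 N·m counterclockwise.
Sack of grain: 30.8 × 9.81 = 302.1 N down at 5.34 m → arm 5.34 m, τ = 302.1 × 5.34 = 1613 N·m counterclockwise.
Speaker: 18.2 × 9.81 = 178.5 N down at 0.74 m → arm 0.74 m, τ = 178.5 × 0.74 = 132.1 N·m counterclockwise.
Net load moment about support B = 2004 N·m counterclockwise.
Reaction R at support A is upward at 6.92 m, arm 6.92 m → moment R × 6.92 clockwise.
Στ = 0 ⇒ R × 6.92 = 2004 ⇒ R = 290 N.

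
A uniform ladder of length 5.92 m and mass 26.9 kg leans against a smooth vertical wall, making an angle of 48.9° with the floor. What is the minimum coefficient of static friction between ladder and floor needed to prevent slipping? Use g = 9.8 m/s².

About the foot of the ladder:
Ladder weight 26.9×9.8 = 263.6 N acts at 2.96 m along the ladder; its horizontal arm is 2.96·cos48.9° = 1.946 m → τ = 513 N·m clockwise.
Wall normal N acts horizontally at the top; its moment arm is the height L sinθ = 5.92·sin48.9° = 4.461 m, counterclockwise.
Setting net torque to zero: N × 4.461 = 513 → N = 115 N.
ΣFx = 0 ⇒ f = N_wall = 115 N. ΣFy = 0 ⇒ N_floor = 263.6 N.
μ_min = f / N_floor = 115 / 263.6 = 0.436.

μ_min ≈ 0.436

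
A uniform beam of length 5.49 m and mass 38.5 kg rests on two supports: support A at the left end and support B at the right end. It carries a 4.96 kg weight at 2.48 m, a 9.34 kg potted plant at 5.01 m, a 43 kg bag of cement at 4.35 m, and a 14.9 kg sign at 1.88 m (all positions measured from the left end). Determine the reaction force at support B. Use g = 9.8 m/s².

Choose support A as the axis so its reaction then has zero moment arm.
Beam weight: 38.5 × 9.8 = 377.3 N down at 2.745 m → arm 2.745 m, τ = 377.3 × 2.745 = 1036 N·m clockwise.
Weight: 4.96 × 9.8 = 48.61 N down at 2.48 m → arm 2.48 m, τ = 48.61 × 2.48 = 120.6 N·m clockwise.
Potted plant: 9.34 × 9.8 = 91.53 N down at 5.01 m → arm 5.01 m, τ = 91.53 × 5.01 = 458.6 N·m clockwise.
Bag of cement: 43 × 9.8 = 421.4 N down at 4.35 m → arm 4.35 m, τ = 421.4 × 4.35 = 1833 N·m clockwise.
Sign: 14.9 × 9.8 = 146 N down at 1.88 m → arm 1.88 m, τ = 146 × 1.88 = 274.5 N·m clockwise.
Net load moment about support A = 3723 N·m clockwise.
Reaction R at support B is upward at 5.49 m, arm 5.49 m → moment R × 5.49 counterclockwise.
Balancing moments: R × 5.49 = 3723, giving R = 678 N.

R_B ≈ 678 N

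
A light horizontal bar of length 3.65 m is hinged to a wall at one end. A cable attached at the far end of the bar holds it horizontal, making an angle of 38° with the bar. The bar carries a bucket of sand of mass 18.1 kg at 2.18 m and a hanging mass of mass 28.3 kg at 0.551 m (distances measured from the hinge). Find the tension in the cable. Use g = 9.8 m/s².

Sum moments about the hinge (the unknown hinge reaction has zero arm there).
Bucket of sand: 18.1 × 9.8 = 177.4 N down at 2.18 m → arm 2.18 m, τ = 177.4 × 2.18 = 386.7 N·m clockwise.
Hanging mass: 28.3 × 9.8 = 277.3 N down at 0.551 m → arm 0.551 m, τ = 277.3 × 0.551 = 152.8 N·m clockwise.
Total clockwise load moment = 539.5 N·m.
The cable tension T acts at 3.65 m; only its component perpendicular to the bar, T sinθ, produces torque. sin 38° = 0.6157.
Setting net torque to zero: T × 3.65 × 0.6157 = 539.5 → T = 539.5 / 2.247 = 240 N.

T ≈ 240 N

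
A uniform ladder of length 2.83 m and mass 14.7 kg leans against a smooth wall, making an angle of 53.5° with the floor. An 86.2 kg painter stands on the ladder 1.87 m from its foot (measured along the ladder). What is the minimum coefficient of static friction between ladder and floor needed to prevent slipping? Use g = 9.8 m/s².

μ_min ≈ 0.472

About the foot of the ladder:
Ladder weight 14.7×9.8 = 144.1 N acts at 1.415 m along the ladder; its horizontal arm is 1.415·cos53.5° = 0.8417 m → τ = 121.3 N·m clockwise.
Painter: 86.2×9.8 = 844.8 N at 1.87 m → arm 1.112 m → τ = 939.4 N·m clockwise.
Wall normal N acts horizontally at the top; its moment arm is the height L sinθ = 2.83·sin53.5° = 2.275 m, counterclockwise.
Balancing moments: N × 2.275 = 1061, giving N = 466.4 N.
ΣFx = 0 ⇒ f = N_wall = 466.4 N. ΣFy = 0 ⇒ N_floor = 988.9 N.
μ_min = f / N_floor = 466.4 / 988.9 = 0.472.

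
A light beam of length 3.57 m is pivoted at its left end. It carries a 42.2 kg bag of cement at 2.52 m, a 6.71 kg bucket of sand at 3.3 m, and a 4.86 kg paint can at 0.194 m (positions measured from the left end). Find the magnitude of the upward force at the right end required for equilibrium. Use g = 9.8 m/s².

About the left end:
Bag of cement: 42.2 × 9.8 = 413.6 N down at 2.52 m → arm 2.52 m, τ = 413.6 × 2.52 = 1042 N·m clockwise.
Bucket of sand: 6.71 × 9.8 = 65.76 N down at 3.3 m → arm 3.3 m, τ = 65.76 × 3.3 = 217 N·m clockwise.
Paint can: 4.86 × 9.8 = 47.63 N down at 0.194 m → arm 0.194 m, τ = 47.63 × 0.194 = 9.24 N·m clockwise.
Net moment of the loads = 1268 N·m clockwise.
The upward force F acts at the right end, arm 3.57 m, giving F × 3.57 counterclockwise.
Στ = 0 ⇒ F × 3.57 = 1268 ⇒ F = 1268 / 3.57 = 355 N.

F ≈ 355 N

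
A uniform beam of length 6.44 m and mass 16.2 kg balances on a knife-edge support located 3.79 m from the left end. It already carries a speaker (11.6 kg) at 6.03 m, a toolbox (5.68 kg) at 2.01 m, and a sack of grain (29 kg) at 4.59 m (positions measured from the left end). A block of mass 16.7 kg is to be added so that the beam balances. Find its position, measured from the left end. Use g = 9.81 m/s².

About the knife-edge support (at 3.79 m from the left end):
Beam weight: 16.2 × 9.81 = 158.9 N down at 3.22 m → arm 0.57 m, τ = 158.9 × 0.57 = 90.57 N·m counterclockwise.
Speaker: 11.6 × 9.81 = 113.8 N down at 6.03 m → arm 2.24 m, τ = 113.8 × 2.24 = 254.9 N·m clockwise.
Toolbox: 5.68 × 9.81 = 55.72 N down at 2.01 m → arm 1.78 m, τ = 55.72 × 1.78 = 99.18 N·m counterclockwise.
Sack of grain: 29 × 9.81 = 284.5 N down at 4.59 m → arm 0.8 m, τ = 284.5 × 0.8 = 227.6 N·m clockwise.
Net moment of existing loads = 292.8 N·m clockwise.
The block weighs 16.7 × 9.81 = 163.8 N and must supply an equal counterclockwise moment, so its lever arm about the knife-edge support is 292.8 / 163.8 = 1.79 m.
That puts it at 3.79 − 1.79 = 2 m from the left end.

x ≈ 2 m from the left end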